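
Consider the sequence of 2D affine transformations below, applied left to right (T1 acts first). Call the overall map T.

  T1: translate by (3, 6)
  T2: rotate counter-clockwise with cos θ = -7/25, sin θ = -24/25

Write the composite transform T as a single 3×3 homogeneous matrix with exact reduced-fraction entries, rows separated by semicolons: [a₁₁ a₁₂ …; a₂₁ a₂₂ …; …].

T = [-7/25 24/25 123/25; -24/25 -7/25 -114/25; 0 0 1]

T1 = [1 0 3; 0 1 6; 0 0 1]
T2·T1 = [-7/25 24/25 123/25; -24/25 -7/25 -114/25; 0 0 1]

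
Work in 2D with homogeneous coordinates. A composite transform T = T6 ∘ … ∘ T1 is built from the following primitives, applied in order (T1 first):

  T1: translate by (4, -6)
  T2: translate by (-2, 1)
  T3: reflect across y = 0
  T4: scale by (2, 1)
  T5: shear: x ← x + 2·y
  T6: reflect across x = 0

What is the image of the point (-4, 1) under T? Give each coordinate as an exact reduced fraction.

T(p) = (-4, 4)

T1 translate by (4, -6): (-4, 1) → (0, -5)
T2 translate by (-2, 1): (0, -5) → (-2, -4)
T3 reflect across y = 0: (-2, -4) → (-2, 4)
T4 scale by (2, 1): (-2, 4) → (-4, 4)
T5 shear: x ← x + 2·y: (-4, 4) → (4, 4)
T6 reflect across x = 0: (4, 4) → (-4, 4)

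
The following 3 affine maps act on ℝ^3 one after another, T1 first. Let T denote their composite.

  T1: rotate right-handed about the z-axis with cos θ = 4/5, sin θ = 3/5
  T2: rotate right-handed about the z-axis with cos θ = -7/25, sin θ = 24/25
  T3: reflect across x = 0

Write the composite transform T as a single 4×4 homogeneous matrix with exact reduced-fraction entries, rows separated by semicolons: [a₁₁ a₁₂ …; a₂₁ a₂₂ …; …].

T = [4/5 3/5 0 0; 3/5 -4/5 0 0; 0 0 1 0; 0 0 0 1]

T1 = [4/5 -3/5 0 0; 3/5 4/5 0 0; 0 0 1 0; 0 0 0 1]
T2·T1 = [-4/5 -3/5 0 0; 3/5 -4/5 0 0; 0 0 1 0; 0 0 0 1]
T3·…·T1 = [4/5 3/5 0 0; 3/5 -4/5 0 0; 0 0 1 0; 0 0 0 1]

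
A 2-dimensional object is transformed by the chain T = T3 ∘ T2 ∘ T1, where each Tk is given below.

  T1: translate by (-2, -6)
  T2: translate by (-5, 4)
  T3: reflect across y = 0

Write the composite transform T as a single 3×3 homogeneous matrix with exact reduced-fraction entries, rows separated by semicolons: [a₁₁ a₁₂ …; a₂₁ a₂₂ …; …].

T = [1 0 -7; 0 -1 2; 0 0 1]

T1 = [1 0 -2; 0 1 -6; 0 0 1]
T2·T1 = [1 0 -7; 0 1 -2; 0 0 1]
T3·…·T1 = [1 0 -7; 0 -1 2; 0 0 1]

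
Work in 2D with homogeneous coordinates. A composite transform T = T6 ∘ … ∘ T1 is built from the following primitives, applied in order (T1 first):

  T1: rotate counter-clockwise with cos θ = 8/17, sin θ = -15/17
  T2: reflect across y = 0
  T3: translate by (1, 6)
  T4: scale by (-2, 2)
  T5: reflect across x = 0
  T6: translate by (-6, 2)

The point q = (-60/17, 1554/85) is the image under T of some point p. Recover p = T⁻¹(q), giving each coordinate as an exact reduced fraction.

p = (2, -4/5)

T1 = [8/17 15/17 0; -15/17 8/17 0; 0 0 1]
T2·T1 = [8/17 15/17 0; 15/17 -8/17 0; 0 0 1]
T3·…·T1 = [8/17 15/17 1; 15/17 -8/17 6; 0 0 1]
T4·…·T1 = [-16/17 -30/17 -2; 30/17 -16/17 12; 0 0 1]
T5·…·T1 = [16/17 30/17 2; 30/17 -16/17 12; 0 0 1]
T6·…·T1 = [16/17 30/17 -4; 30/17 -16/17 14; 0 0 1]
det M = -4; M⁻¹ = [4/17 15/34 -89/17; 15/34 -4/17 86/17; 0 0 1]
M⁻¹ · (-60/17, 1554/85)ᵀ = (2, -4/5)ᵀ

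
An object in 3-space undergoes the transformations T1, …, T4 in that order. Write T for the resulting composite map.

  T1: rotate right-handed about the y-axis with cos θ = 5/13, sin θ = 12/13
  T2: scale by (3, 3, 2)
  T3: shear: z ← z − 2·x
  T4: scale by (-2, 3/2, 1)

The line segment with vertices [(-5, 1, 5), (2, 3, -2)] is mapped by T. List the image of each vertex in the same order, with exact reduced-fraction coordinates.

image vertices: (-210/13, 9/2, -40/13), (84/13, 27/2, 16/13)

T1 rotate right-handed about the y-axis with cos θ = 5/13, sin θ = 12/13: (-5, 1, 5) → (35/13, 1, 85/13); (2, 3, -2) → (-14/13, 3, -34/13)
T2 scale by (3, 3, 2): (35/13, 1, 85/13) → (105/13, 3, 170/13); (-14/13, 3, -34/13) → (-42/13, 9, -68/13)
T3 shear: z ← z − 2·x: (105/13, 3, 170/13) → (105/13, 3, -40/13); (-42/13, 9, -68/13) → (-42/13, 9, 16/13)
T4 scale by (-2, 3/2, 1): (105/13, 3, -40/13) → (-210/13, 9/2, -40/13); (-42/13, 9, 16/13) → (84/13, 27/2, 16/13)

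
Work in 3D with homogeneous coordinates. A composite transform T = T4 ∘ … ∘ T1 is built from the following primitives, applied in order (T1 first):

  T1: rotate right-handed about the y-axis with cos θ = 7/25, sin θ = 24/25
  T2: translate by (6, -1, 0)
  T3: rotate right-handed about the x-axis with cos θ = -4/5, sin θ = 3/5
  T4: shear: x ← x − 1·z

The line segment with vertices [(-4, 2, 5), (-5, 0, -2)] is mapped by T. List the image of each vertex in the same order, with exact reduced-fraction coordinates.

T1 rotate right-handed about the y-axis with cos θ = 7/25, sin θ = 24/25: (-4, 2, 5) → (92/25, 2, 131/25); (-5, 0, -2) → (-83/25, 0, 106/25)
T2 translate by (6, -1, 0): (92/25, 2, 131/25) → (242/25, 1, 131/25); (-83/25, 0, 106/25) → (67/25, -1, 106/25)
T3 rotate right-handed about the x-axis with cos θ = -4/5, sin θ = 3/5: (242/25, 1, 131/25) → (242/25, -493/125, -449/125); (67/25, -1, 106/25) → (67/25, -218/125, -499/125)
T4 shear: x ← x − 1·z: (242/25, -493/125, -449/125) → (1659/125, -493/125, -449/125); (67/25, -218/125, -499/125) → (834/125, -218/125, -499/125)

image vertices: (1659/125, -493/125, -449/125), (834/125, -218/125, -499/125)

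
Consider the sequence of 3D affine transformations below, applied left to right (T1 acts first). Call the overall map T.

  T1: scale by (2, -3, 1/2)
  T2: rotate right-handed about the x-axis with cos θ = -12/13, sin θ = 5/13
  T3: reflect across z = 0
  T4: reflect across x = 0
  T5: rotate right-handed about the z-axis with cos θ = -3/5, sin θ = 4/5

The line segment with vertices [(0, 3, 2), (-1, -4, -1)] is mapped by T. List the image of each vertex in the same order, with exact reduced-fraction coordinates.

T1 scale by (2, -3, 1/2): (0, 3, 2) → (0, -9, 1); (-1, -4, -1) → (-2, 12, -1/2)
T2 rotate right-handed about the x-axis with cos θ = -12/13, sin θ = 5/13: (0, -9, 1) → (0, 103/13, -57/13); (-2, 12, -1/2) → (-2, -283/26, 66/13)
T3 reflect across z = 0: (0, 103/13, -57/13) → (0, 103/13, 57/13); (-2, -283/26, 66/13) → (-2, -283/26, -66/13)
T4 reflect across x = 0: (0, 103/13, 57/13) → (0, 103/13, 57/13); (-2, -283/26, -66/13) → (2, -283/26, -66/13)
T5 rotate right-handed about the z-axis with cos θ = -3/5, sin θ = 4/5: (0, 103/13, 57/13) → (-412/65, -309/65, 57/13); (2, -283/26, -66/13) → (488/65, 1057/130, -66/13)

image vertices: (-412/65, -309/65, 57/13), (488/65, 1057/130, -66/13)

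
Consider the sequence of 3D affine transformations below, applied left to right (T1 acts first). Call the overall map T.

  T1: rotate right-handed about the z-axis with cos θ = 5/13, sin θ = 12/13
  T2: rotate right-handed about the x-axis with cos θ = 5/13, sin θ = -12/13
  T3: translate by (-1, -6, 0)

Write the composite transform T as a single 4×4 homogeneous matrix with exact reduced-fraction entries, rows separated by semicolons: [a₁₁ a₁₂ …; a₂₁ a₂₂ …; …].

T = [5/13 -12/13 0 -1; 60/169 25/169 12/13 -6; -144/169 -60/169 5/13 0; 0 0 0 1]

T1 = [5/13 -12/13 0 0; 12/13 5/13 0 0; 0 0 1 0; 0 0 0 1]
T2·T1 = [5/13 -12/13 0 0; 60/169 25/169 12/13 0; -144/169 -60/169 5/13 0; 0 0 0 1]
T3·…·T1 = [5/13 -12/13 0 -1; 60/169 25/169 12/13 -6; -144/169 -60/169 5/13 0; 0 0 0 1]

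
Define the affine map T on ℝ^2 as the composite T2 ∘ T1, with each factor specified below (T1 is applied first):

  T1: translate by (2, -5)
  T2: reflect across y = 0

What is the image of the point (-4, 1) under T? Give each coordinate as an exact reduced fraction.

T(p) = (-2, 4)

T1 translate by (2, -5): (-4, 1) → (-2, -4)
T2 reflect across y = 0: (-2, -4) → (-2, 4)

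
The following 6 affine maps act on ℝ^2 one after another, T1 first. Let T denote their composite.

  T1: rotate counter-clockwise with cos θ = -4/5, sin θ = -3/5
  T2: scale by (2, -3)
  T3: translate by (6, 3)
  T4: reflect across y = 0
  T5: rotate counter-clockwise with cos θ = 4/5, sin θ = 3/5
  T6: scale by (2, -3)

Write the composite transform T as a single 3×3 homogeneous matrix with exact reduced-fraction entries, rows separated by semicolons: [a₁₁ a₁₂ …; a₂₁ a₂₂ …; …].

T = [-2/5 24/5 66/5; 36/5 18/5 -18/5; 0 0 1]

T1 = [-4/5 3/5 0; -3/5 -4/5 0; 0 0 1]
T2·T1 = [-8/5 6/5 0; 9/5 12/5 0; 0 0 1]
T3·…·T1 = [-8/5 6/5 6; 9/5 12/5 3; 0 0 1]
T4·…·T1 = [-8/5 6/5 6; -9/5 -12/5 -3; 0 0 1]
T5·…·T1 = [-1/5 12/5 33/5; -12/5 -6/5 6/5; 0 0 1]
T6·…·T1 = [-2/5 24/5 66/5; 36/5 18/5 -18/5; 0 0 1]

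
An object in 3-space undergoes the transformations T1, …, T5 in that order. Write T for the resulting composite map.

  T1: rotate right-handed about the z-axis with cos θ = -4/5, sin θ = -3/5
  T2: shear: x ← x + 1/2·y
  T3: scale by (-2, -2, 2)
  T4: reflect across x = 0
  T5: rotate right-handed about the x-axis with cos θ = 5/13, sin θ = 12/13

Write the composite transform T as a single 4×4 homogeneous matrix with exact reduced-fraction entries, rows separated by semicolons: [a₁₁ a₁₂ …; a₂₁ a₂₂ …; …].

T = [-11/5 2/5 0 0; 6/13 8/13 -24/13 0; 72/65 96/65 10/13 0; 0 0 0 1]

T1 = [-4/5 3/5 0 0; -3/5 -4/5 0 0; 0 0 1 0; 0 0 0 1]
T2·T1 = [-11/10 1/5 0 0; -3/5 -4/5 0 0; 0 0 1 0; 0 0 0 1]
T3·…·T1 = [11/5 -2/5 0 0; 6/5 8/5 0 0; 0 0 2 0; 0 0 0 1]
T4·…·T1 = [-11/5 2/5 0 0; 6/5 8/5 0 0; 0 0 2 0; 0 0 0 1]
T5·…·T1 = [-11/5 2/5 0 0; 6/13 8/13 -24/13 0; 72/65 96/65 10/13 0; 0 0 0 1]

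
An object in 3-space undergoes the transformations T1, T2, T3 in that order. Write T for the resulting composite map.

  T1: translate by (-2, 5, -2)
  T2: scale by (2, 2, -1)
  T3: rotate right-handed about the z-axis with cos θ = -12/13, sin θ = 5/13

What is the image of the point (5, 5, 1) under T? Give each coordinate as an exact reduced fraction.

T1 translate by (-2, 5, -2): (5, 5, 1) → (3, 10, -1)
T2 scale by (2, 2, -1): (3, 10, -1) → (6, 20, 1)
T3 rotate right-handed about the z-axis with cos θ = -12/13, sin θ = 5/13: (6, 20, 1) → (-172/13, -210/13, 1)

T(p) = (-172/13, -210/13, 1)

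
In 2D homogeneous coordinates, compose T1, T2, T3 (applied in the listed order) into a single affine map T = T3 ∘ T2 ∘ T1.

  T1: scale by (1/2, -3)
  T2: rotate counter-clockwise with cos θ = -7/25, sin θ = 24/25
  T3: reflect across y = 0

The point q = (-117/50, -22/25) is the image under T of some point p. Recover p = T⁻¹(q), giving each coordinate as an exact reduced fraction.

p = (3, -2/3)

T1 = [1/2 0 0; 0 -3 0; 0 0 1]
T2·T1 = [-7/50 72/25 0; 12/25 21/25 0; 0 0 1]
T3·…·T1 = [-7/50 72/25 0; -12/25 -21/25 0; 0 0 1]
det M = 3/2; M⁻¹ = [-14/25 -48/25 0; 8/25 -7/75 0; 0 0 1]
M⁻¹ · (-117/50, -22/25)ᵀ = (3, -2/3)ᵀ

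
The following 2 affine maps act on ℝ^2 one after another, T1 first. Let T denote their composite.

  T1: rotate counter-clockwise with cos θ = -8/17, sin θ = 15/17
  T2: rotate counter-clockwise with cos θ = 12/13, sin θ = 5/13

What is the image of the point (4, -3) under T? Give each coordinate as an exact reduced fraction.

T(p) = (-264/221, 1073/221)

T1 rotate counter-clockwise with cos θ = -8/17, sin θ = 15/17: (4, -3) → (13/17, 84/17)
T2 rotate counter-clockwise with cos θ = 12/13, sin θ = 5/13: (13/17, 84/17) → (-264/221, 1073/221)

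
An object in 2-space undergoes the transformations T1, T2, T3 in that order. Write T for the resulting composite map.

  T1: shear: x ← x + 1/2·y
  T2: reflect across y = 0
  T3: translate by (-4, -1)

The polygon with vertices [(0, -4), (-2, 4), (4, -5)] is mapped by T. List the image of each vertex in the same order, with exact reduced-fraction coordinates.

image vertices: (-6, 3), (-4, -5), (-5/2, 4)

T1 shear: x ← x + 1/2·y: (0, -4) → (-2, -4); (-2, 4) → (0, 4); (4, -5) → (3/2, -5)
T2 reflect across y = 0: (-2, -4) → (-2, 4); (0, 4) → (0, -4); (3/2, -5) → (3/2, 5)
T3 translate by (-4, -1): (-2, 4) → (-6, 3); (0, -4) → (-4, -5); (3/2, 5) → (-5/2, 4)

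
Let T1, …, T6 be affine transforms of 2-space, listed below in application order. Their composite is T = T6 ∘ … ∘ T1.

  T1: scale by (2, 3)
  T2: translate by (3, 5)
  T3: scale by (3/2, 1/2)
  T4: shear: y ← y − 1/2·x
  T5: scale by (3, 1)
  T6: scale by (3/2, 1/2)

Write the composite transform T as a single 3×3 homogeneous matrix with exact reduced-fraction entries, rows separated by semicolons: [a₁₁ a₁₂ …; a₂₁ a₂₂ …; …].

T1 = [2 0 0; 0 3 0; 0 0 1]
T2·T1 = [2 0 3; 0 3 5; 0 0 1]
T3·…·T1 = [3 0 9/2; 0 3/2 5/2; 0 0 1]
T4·…·T1 = [3 0 9/2; -3/2 3/2 1/4; 0 0 1]
T5·…·T1 = [9 0 27/2; -3/2 3/2 1/4; 0 0 1]
T6·…·T1 = [27/2 0 81/4; -3/4 3/4 1/8; 0 0 1]

T = [27/2 0 81/4; -3/4 3/4 1/8; 0 0 1]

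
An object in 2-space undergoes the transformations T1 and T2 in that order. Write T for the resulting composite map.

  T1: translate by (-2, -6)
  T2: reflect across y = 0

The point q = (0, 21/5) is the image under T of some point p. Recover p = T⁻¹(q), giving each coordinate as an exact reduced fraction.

T1 = [1 0 -2; 0 1 -6; 0 0 1]
T2·T1 = [1 0 -2; 0 -1 6; 0 0 1]
det M = -1; M⁻¹ = [1 0 2; 0 -1 6; 0 0 1]
M⁻¹ · (0, 21/5)ᵀ = (2, 9/5)ᵀ

p = (2, 9/5)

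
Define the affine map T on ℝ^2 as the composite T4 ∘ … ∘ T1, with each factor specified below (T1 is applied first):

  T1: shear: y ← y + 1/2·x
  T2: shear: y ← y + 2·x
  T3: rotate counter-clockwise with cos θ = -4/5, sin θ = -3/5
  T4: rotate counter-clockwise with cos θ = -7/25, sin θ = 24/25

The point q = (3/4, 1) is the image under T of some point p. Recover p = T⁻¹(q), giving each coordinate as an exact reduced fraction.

T1 = [1 0 0; 1/2 1 0; 0 0 1]
T2·T1 = [1 0 0; 5/2 1 0; 0 0 1]
T3·…·T1 = [7/10 3/5 0; -13/5 -4/5 0; 0 0 1]
T4·…·T1 = [23/10 3/5 0; 7/5 4/5 0; 0 0 1]
det M = 1; M⁻¹ = [4/5 -3/5 0; -7/5 23/10 0; 0 0 1]
M⁻¹ · (3/4, 1)ᵀ = (0, 5/4)ᵀ

p = (0, 5/4)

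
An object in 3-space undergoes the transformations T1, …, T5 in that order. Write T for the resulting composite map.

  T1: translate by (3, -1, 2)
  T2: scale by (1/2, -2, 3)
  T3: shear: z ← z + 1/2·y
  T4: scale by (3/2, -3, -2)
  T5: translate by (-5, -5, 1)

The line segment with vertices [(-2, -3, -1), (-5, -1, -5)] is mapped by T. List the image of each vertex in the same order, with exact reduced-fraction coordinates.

image vertices: (-17/4, -29, -13), (-13/2, -17, 15)

T1 translate by (3, -1, 2): (-2, -3, -1) → (1, -4, 1); (-5, -1, -5) → (-2, -2, -3)
T2 scale by (1/2, -2, 3): (1, -4, 1) → (1/2, 8, 3); (-2, -2, -3) → (-1, 4, -9)
T3 shear: z ← z + 1/2·y: (1/2, 8, 3) → (1/2, 8, 7); (-1, 4, -9) → (-1, 4, -7)
T4 scale by (3/2, -3, -2): (1/2, 8, 7) → (3/4, -24, -14); (-1, 4, -7) → (-3/2, -12, 14)
T5 translate by (-5, -5, 1): (3/4, -24, -14) → (-17/4, -29, -13); (-3/2, -12, 14) → (-13/2, -17, 15)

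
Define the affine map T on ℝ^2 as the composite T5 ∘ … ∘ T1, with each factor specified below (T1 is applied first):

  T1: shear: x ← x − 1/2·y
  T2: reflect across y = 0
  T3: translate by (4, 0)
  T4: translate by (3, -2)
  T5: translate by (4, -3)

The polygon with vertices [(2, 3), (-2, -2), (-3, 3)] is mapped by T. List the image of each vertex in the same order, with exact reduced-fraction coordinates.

T1 shear: x ← x − 1/2·y: (2, 3) → (1/2, 3); (-2, -2) → (-1, -2); (-3, 3) → (-9/2, 3)
T2 reflect across y = 0: (1/2, 3) → (1/2, -3); (-1, -2) → (-1, 2); (-9/2, 3) → (-9/2, -3)
T3 translate by (4, 0): (1/2, -3) → (9/2, -3); (-1, 2) → (3, 2); (-9/2, -3) → (-1/2, -3)
T4 translate by (3, -2): (9/2, -3) → (15/2, -5); (3, 2) → (6, 0); (-1/2, -3) → (5/2, -5)
T5 translate by (4, -3): (15/2, -5) → (23/2, -8); (6, 0) → (10, -3); (5/2, -5) → (13/2, -8)

image vertices: (23/2, -8), (10, -3), (13/2, -8)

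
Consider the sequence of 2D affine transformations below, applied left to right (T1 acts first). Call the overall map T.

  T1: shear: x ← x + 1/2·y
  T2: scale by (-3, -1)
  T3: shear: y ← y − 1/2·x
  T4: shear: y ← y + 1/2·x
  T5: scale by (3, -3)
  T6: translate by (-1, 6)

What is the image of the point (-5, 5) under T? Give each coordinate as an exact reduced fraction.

T1 shear: x ← x + 1/2·y: (-5, 5) → (-5/2, 5)
T2 scale by (-3, -1): (-5/2, 5) → (15/2, -5)
T3 shear: y ← y − 1/2·x: (15/2, -5) → (15/2, -35/4)
T4 shear: y ← y + 1/2·x: (15/2, -35/4) → (15/2, -5)
T5 scale by (3, -3): (15/2, -5) → (45/2, 15)
T6 translate by (-1, 6): (45/2, 15) → (43/2, 21)

T(p) = (43/2, 21)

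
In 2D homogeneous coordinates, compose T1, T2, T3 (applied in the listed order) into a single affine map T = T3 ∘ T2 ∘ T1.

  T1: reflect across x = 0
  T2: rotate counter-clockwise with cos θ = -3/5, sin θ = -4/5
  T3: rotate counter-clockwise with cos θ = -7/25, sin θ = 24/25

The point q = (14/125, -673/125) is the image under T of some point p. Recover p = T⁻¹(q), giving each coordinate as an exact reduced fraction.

p = (-2, -5)

T1 = [-1 0 0; 0 1 0; 0 0 1]
T2·T1 = [3/5 4/5 0; 4/5 -3/5 0; 0 0 1]
T3·…·T1 = [-117/125 44/125 0; 44/125 117/125 0; 0 0 1]
det M = -1; M⁻¹ = [-117/125 44/125 0; 44/125 117/125 0; 0 0 1]
M⁻¹ · (14/125, -673/125)ᵀ = (-2, -5)ᵀ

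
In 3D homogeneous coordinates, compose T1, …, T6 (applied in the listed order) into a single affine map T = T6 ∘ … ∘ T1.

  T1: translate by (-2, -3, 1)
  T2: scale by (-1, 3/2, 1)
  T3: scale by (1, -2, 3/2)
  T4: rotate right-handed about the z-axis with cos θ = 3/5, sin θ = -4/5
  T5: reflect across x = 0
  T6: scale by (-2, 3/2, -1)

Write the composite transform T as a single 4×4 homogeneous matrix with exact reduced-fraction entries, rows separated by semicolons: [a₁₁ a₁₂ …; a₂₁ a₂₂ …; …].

T = [-6/5 -24/5 0 84/5; 6/5 -27/10 0 57/10; 0 0 -3/2 -3/2; 0 0 0 1]

T1 = [1 0 0 -2; 0 1 0 -3; 0 0 1 1; 0 0 0 1]
T2·T1 = [-1 0 0 2; 0 3/2 0 -9/2; 0 0 1 1; 0 0 0 1]
T3·…·T1 = [-1 0 0 2; 0 -3 0 9; 0 0 3/2 3/2; 0 0 0 1]
T4·…·T1 = [-3/5 -12/5 0 42/5; 4/5 -9/5 0 19/5; 0 0 3/2 3/2; 0 0 0 1]
T5·…·T1 = [3/5 12/5 0 -42/5; 4/5 -9/5 0 19/5; 0 0 3/2 3/2; 0 0 0 1]
T6·…·T1 = [-6/5 -24/5 0 84/5; 6/5 -27/10 0 57/10; 0 0 -3/2 -3/2; 0 0 0 1]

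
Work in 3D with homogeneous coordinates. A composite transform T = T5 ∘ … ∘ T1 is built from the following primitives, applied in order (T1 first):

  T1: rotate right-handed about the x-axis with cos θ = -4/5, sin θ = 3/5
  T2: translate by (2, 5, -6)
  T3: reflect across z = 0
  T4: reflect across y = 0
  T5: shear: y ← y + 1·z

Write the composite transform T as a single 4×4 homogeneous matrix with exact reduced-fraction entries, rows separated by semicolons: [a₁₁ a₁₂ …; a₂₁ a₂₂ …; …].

T = [1 0 0 2; 0 1/5 7/5 1; 0 -3/5 4/5 6; 0 0 0 1]

T1 = [1 0 0 0; 0 -4/5 -3/5 0; 0 3/5 -4/5 0; 0 0 0 1]
T2·T1 = [1 0 0 2; 0 -4/5 -3/5 5; 0 3/5 -4/5 -6; 0 0 0 1]
T3·…·T1 = [1 0 0 2; 0 -4/5 -3/5 5; 0 -3/5 4/5 6; 0 0 0 1]
T4·…·T1 = [1 0 0 2; 0 4/5 3/5 -5; 0 -3/5 4/5 6; 0 0 0 1]
T5·…·T1 = [1 0 0 2; 0 1/5 7/5 1; 0 -3/5 4/5 6; 0 0 0 1]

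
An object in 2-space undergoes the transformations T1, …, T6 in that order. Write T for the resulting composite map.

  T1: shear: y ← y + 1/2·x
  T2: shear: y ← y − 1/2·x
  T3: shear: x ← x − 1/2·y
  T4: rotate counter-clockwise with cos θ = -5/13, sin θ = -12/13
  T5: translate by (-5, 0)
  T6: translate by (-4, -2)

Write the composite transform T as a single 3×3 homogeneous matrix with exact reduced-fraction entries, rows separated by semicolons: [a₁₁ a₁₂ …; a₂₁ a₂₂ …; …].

T = [-5/13 29/26 -9; -12/13 1/13 -2; 0 0 1]

T1 = [1 0 0; 1/2 1 0; 0 0 1]
T2·T1 = [1 0 0; 0 1 0; 0 0 1]
T3·…·T1 = [1 -1/2 0; 0 1 0; 0 0 1]
T4·…·T1 = [-5/13 29/26 0; -12/13 1/13 0; 0 0 1]
T5·…·T1 = [-5/13 29/26 -5; -12/13 1/13 0; 0 0 1]
T6·…·T1 = [-5/13 29/26 -9; -12/13 1/13 -2; 0 0 1]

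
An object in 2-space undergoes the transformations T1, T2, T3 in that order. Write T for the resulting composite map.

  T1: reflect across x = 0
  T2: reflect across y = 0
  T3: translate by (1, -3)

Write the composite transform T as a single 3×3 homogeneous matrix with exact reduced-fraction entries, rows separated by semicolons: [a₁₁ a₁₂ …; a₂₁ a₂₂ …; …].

T = [-1 0 1; 0 -1 -3; 0 0 1]

T1 = [-1 0 0; 0 1 0; 0 0 1]
T2·T1 = [-1 0 0; 0 -1 0; 0 0 1]
T3·…·T1 = [-1 0 1; 0 -1 -3; 0 0 1]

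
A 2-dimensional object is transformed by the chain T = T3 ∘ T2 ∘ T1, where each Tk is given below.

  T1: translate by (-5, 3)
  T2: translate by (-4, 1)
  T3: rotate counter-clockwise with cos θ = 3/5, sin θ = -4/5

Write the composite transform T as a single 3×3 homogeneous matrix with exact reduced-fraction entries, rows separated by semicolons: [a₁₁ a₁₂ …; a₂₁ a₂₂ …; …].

T = [3/5 4/5 -11/5; -4/5 3/5 48/5; 0 0 1]

T1 = [1 0 -5; 0 1 3; 0 0 1]
T2·T1 = [1 0 -9; 0 1 4; 0 0 1]
T3·…·T1 = [3/5 4/5 -11/5; -4/5 3/5 48/5; 0 0 1]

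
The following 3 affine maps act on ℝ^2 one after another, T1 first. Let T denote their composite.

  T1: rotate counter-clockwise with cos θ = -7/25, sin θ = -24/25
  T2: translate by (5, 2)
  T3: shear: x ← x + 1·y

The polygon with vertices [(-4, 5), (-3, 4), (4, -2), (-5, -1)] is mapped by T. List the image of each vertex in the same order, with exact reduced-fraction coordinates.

T1 rotate counter-clockwise with cos θ = -7/25, sin θ = -24/25: (-4, 5) → (148/25, 61/25); (-3, 4) → (117/25, 44/25); (4, -2) → (-76/25, -82/25); (-5, -1) → (11/25, 127/25)
T2 translate by (5, 2): (148/25, 61/25) → (273/25, 111/25); (117/25, 44/25) → (242/25, 94/25); (-76/25, -82/25) → (49/25, -32/25); (11/25, 127/25) → (136/25, 177/25)
T3 shear: x ← x + 1·y: (273/25, 111/25) → (384/25, 111/25); (242/25, 94/25) → (336/25, 94/25); (49/25, -32/25) → (17/25, -32/25); (136/25, 177/25) → (313/25, 177/25)

image vertices: (384/25, 111/25), (336/25, 94/25), (17/25, -32/25), (313/25, 177/25)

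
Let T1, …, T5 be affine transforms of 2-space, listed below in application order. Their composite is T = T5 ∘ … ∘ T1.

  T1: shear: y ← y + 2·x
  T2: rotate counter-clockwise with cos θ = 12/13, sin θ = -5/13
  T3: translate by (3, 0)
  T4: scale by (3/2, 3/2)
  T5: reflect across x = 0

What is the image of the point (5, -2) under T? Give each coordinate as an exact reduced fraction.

T1 shear: y ← y + 2·x: (5, -2) → (5, 8)
T2 rotate counter-clockwise with cos θ = 12/13, sin θ = -5/13: (5, 8) → (100/13, 71/13)
T3 translate by (3, 0): (100/13, 71/13) → (139/13, 71/13)
T4 scale by (3/2, 3/2): (139/13, 71/13) → (417/26, 213/26)
T5 reflect across x = 0: (417/26, 213/26) → (-417/26, 213/26)

T(p) = (-417/26, 213/26)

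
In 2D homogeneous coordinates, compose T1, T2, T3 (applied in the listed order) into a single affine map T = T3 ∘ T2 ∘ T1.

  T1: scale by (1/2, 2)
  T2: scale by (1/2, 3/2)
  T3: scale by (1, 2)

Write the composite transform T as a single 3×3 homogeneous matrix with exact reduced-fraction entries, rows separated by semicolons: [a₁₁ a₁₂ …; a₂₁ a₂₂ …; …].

T1 = [1/2 0 0; 0 2 0; 0 0 1]
T2·T1 = [1/4 0 0; 0 3 0; 0 0 1]
T3·…·T1 = [1/4 0 0; 0 6 0; 0 0 1]

T = [1/4 0 0; 0 6 0; 0 0 1]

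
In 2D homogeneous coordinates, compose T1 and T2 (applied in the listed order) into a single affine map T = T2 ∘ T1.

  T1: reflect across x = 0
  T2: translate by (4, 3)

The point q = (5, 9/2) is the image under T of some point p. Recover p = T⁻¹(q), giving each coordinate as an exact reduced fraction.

p = (-1, 3/2)

T1 = [-1 0 0; 0 1 0; 0 0 1]
T2·T1 = [-1 0 4; 0 1 3; 0 0 1]
det M = -1; M⁻¹ = [-1 0 4; 0 1 -3; 0 0 1]
M⁻¹ · (5, 9/2)ᵀ = (-1, 3/2)ᵀ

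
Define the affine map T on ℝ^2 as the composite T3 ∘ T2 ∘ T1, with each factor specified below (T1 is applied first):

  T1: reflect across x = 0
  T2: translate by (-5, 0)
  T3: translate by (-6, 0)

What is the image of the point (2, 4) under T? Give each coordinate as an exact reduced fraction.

T(p) = (-13, 4)

T1 reflect across x = 0: (2, 4) → (-2, 4)
T2 translate by (-5, 0): (-2, 4) → (-7, 4)
T3 translate by (-6, 0): (-7, 4) → (-13, 4)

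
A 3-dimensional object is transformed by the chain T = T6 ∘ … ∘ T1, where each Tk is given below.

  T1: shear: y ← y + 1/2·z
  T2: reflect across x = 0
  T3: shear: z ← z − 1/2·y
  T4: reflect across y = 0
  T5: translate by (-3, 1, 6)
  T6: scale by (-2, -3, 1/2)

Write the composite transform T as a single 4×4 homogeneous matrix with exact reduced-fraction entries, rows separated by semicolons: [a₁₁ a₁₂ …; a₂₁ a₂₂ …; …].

T = [2 0 0 6; 0 3 3/2 -3; 0 -1/4 3/8 3; 0 0 0 1]

T1 = [1 0 0 0; 0 1 1/2 0; 0 0 1 0; 0 0 0 1]
T2·T1 = [-1 0 0 0; 0 1 1/2 0; 0 0 1 0; 0 0 0 1]
T3·…·T1 = [-1 0 0 0; 0 1 1/2 0; 0 -1/2 3/4 0; 0 0 0 1]
T4·…·T1 = [-1 0 0 0; 0 -1 -1/2 0; 0 -1/2 3/4 0; 0 0 0 1]
T5·…·T1 = [-1 0 0 -3; 0 -1 -1/2 1; 0 -1/2 3/4 6; 0 0 0 1]
T6·…·T1 = [2 0 0 6; 0 3 3/2 -3; 0 -1/4 3/8 3; 0 0 0 1]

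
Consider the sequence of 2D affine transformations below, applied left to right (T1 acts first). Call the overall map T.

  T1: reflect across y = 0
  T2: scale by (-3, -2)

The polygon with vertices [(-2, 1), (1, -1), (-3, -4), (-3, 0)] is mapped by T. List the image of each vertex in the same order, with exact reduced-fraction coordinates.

T1 reflect across y = 0: (-2, 1) → (-2, -1); (1, -1) → (1, 1); (-3, -4) → (-3, 4); (-3, 0) → (-3, 0)
T2 scale by (-3, -2): (-2, -1) → (6, 2); (1, 1) → (-3, -2); (-3, 4) → (9, -8); (-3, 0) → (9, 0)

image vertices: (6, 2), (-3, -2), (9, -8), (9, 0)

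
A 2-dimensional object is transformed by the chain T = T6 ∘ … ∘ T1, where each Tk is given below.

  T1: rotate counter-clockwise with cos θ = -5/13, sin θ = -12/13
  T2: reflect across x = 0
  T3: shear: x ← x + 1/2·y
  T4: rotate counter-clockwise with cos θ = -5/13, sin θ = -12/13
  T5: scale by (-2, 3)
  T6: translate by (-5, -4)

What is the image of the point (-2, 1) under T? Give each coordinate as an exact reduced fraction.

T(p) = (-1426/169, -511/169)

T1 rotate counter-clockwise with cos θ = -5/13, sin θ = -12/13: (-2, 1) → (22/13, 19/13)
T2 reflect across x = 0: (22/13, 19/13) → (-22/13, 19/13)
T3 shear: x ← x + 1/2·y: (-22/13, 19/13) → (-25/26, 19/13)
T4 rotate counter-clockwise with cos θ = -5/13, sin θ = -12/13: (-25/26, 19/13) → (581/338, 55/169)
T5 scale by (-2, 3): (581/338, 55/169) → (-581/169, 165/169)
T6 translate by (-5, -4): (-581/169, 165/169) → (-1426/169, -511/169)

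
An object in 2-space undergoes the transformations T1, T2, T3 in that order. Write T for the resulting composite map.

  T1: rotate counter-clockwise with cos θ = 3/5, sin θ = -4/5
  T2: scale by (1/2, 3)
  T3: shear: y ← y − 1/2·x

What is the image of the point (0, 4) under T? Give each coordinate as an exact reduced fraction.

T(p) = (8/5, 32/5)

T1 rotate counter-clockwise with cos θ = 3/5, sin θ = -4/5: (0, 4) → (16/5, 12/5)
T2 scale by (1/2, 3): (16/5, 12/5) → (8/5, 36/5)
T3 shear: y ← y − 1/2·x: (8/5, 36/5) → (8/5, 32/5)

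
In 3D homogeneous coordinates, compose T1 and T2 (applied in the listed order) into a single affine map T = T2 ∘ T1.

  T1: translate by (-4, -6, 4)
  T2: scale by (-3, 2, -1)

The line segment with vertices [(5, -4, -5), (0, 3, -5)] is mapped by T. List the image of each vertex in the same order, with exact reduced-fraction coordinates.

image vertices: (-3, -20, 1), (12, -6, 1)

T1 translate by (-4, -6, 4): (5, -4, -5) → (1, -10, -1); (0, 3, -5) → (-4, -3, -1)
T2 scale by (-3, 2, -1): (1, -10, -1) → (-3, -20, 1); (-4, -3, -1) → (12, -6, 1)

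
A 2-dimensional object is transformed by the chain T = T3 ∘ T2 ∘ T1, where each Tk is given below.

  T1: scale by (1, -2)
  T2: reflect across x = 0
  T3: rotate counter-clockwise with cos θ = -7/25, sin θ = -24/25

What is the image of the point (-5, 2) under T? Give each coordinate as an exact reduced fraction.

T(p) = (-131/25, -92/25)

T1 scale by (1, -2): (-5, 2) → (-5, -4)
T2 reflect across x = 0: (-5, -4) → (5, -4)
T3 rotate counter-clockwise with cos θ = -7/25, sin θ = -24/25: (5, -4) → (-131/25, -92/25)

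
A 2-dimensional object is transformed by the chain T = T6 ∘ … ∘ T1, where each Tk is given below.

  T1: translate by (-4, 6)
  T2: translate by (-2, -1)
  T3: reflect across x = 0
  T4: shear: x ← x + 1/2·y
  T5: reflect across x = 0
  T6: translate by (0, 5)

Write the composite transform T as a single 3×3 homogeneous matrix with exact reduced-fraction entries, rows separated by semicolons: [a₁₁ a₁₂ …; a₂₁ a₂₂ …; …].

T1 = [1 0 -4; 0 1 6; 0 0 1]
T2·T1 = [1 0 -6; 0 1 5; 0 0 1]
T3·…·T1 = [-1 0 6; 0 1 5; 0 0 1]
T4·…·T1 = [-1 1/2 17/2; 0 1 5; 0 0 1]
T5·…·T1 = [1 -1/2 -17/2; 0 1 5; 0 0 1]
T6·…·T1 = [1 -1/2 -17/2; 0 1 10; 0 0 1]

T = [1 -1/2 -17/2; 0 1 10; 0 0 1]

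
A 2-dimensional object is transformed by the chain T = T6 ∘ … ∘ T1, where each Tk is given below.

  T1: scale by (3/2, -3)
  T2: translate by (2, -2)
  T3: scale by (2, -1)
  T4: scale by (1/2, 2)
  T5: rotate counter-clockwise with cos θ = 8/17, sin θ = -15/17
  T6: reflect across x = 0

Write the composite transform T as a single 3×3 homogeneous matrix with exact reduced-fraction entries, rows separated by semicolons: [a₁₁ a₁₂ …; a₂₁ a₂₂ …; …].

T = [-12/17 -90/17 -76/17; -45/34 48/17 2/17; 0 0 1]

T1 = [3/2 0 0; 0 -3 0; 0 0 1]
T2·T1 = [3/2 0 2; 0 -3 -2; 0 0 1]
T3·…·T1 = [3 0 4; 0 3 2; 0 0 1]
T4·…·T1 = [3/2 0 2; 0 6 4; 0 0 1]
T5·…·T1 = [12/17 90/17 76/17; -45/34 48/17 2/17; 0 0 1]
T6·…·T1 = [-12/17 -90/17 -76/17; -45/34 48/17 2/17; 0 0 1]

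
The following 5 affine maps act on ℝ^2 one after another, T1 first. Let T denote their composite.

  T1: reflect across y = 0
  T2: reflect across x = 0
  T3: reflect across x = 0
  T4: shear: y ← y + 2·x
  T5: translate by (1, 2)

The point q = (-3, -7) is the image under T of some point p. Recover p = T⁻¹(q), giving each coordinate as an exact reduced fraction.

p = (-4, 1)

T1 = [1 0 0; 0 -1 0; 0 0 1]
T2·T1 = [-1 0 0; 0 -1 0; 0 0 1]
T3·…·T1 = [1 0 0; 0 -1 0; 0 0 1]
T4·…·T1 = [1 0 0; 2 -1 0; 0 0 1]
T5·…·T1 = [1 0 1; 2 -1 2; 0 0 1]
det M = -1; M⁻¹ = [1 0 -1; 2 -1 0; 0 0 1]
M⁻¹ · (-3, -7)ᵀ = (-4, 1)ᵀ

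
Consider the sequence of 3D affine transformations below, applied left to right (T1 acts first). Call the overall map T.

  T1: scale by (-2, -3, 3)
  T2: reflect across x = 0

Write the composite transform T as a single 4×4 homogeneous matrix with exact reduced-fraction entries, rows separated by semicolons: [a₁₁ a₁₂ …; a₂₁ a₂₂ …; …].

T1 = [-2 0 0 0; 0 -3 0 0; 0 0 3 0; 0 0 0 1]
T2·T1 = [2 0 0 0; 0 -3 0 0; 0 0 3 0; 0 0 0 1]

T = [2 0 0 0; 0 -3 0 0; 0 0 3 0; 0 0 0 1]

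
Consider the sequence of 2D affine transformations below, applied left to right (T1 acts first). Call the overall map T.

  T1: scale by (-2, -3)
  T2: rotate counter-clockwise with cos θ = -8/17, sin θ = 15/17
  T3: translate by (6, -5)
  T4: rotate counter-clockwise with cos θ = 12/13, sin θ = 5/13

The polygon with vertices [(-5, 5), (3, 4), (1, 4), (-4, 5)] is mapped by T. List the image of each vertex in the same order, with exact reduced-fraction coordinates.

image vertices: (2039/221, 3455/221), (335/17, 54/17), (3671/221, 1262/221), (2381/221, 3175/221)

T1 scale by (-2, -3): (-5, 5) → (10, -15); (3, 4) → (-6, -12); (1, 4) → (-2, -12); (-4, 5) → (8, -15)
T2 rotate counter-clockwise with cos θ = -8/17, sin θ = 15/17: (10, -15) → (145/17, 270/17); (-6, -12) → (228/17, 6/17); (-2, -12) → (196/17, 66/17); (8, -15) → (161/17, 240/17)
T3 translate by (6, -5): (145/17, 270/17) → (247/17, 185/17); (228/17, 6/17) → (330/17, -79/17); (196/17, 66/17) → (298/17, -19/17); (161/17, 240/17) → (263/17, 155/17)
T4 rotate counter-clockwise with cos θ = 12/13, sin θ = 5/13: (247/17, 185/17) → (2039/221, 3455/221); (330/17, -79/17) → (335/17, 54/17); (298/17, -19/17) → (3671/221, 1262/221); (263/17, 155/17) → (2381/221, 3175/221)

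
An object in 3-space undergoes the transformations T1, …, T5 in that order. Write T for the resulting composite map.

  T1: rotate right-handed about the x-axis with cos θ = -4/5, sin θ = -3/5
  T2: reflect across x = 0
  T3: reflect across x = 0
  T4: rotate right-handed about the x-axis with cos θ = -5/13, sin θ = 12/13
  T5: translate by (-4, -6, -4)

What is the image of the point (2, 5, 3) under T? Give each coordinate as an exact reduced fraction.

T(p) = (-2, -11/65, -257/65)

T1 rotate right-handed about the x-axis with cos θ = -4/5, sin θ = -3/5: (2, 5, 3) → (2, -11/5, -27/5)
T2 reflect across x = 0: (2, -11/5, -27/5) → (-2, -11/5, -27/5)
T3 reflect across x = 0: (-2, -11/5, -27/5) → (2, -11/5, -27/5)
T4 rotate right-handed about the x-axis with cos θ = -5/13, sin θ = 12/13: (2, -11/5, -27/5) → (2, 379/65, 3/65)
T5 translate by (-4, -6, -4): (2, 379/65, 3/65) → (-2, -11/65, -257/65)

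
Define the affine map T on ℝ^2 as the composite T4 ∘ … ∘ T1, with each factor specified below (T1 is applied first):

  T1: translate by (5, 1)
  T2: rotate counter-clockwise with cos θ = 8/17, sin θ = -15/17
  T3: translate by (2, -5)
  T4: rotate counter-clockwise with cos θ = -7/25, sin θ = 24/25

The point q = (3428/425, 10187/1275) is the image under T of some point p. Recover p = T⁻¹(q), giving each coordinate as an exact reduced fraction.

p = (1, -1/3)

T1 = [1 0 5; 0 1 1; 0 0 1]
T2·T1 = [8/17 15/17 55/17; -15/17 8/17 -67/17; 0 0 1]
T3·…·T1 = [8/17 15/17 89/17; -15/17 8/17 -152/17; 0 0 1]
T4·…·T1 = [304/425 -297/425 121/17; 297/425 304/425 128/17; 0 0 1]
det M = 1; M⁻¹ = [304/425 297/425 -176/17; -297/425 304/425 -7/17; 0 0 1]
M⁻¹ · (3428/425, 10187/1275)ᵀ = (1, -1/3)ᵀ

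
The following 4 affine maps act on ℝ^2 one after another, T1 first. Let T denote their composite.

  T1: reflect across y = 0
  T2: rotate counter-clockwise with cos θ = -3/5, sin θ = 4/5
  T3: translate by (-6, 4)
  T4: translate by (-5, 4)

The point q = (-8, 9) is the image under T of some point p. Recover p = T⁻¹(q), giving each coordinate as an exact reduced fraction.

T1 = [1 0 0; 0 -1 0; 0 0 1]
T2·T1 = [-3/5 4/5 0; 4/5 3/5 0; 0 0 1]
T3·…·T1 = [-3/5 4/5 -6; 4/5 3/5 4; 0 0 1]
T4·…·T1 = [-3/5 4/5 -11; 4/5 3/5 8; 0 0 1]
det M = -1; M⁻¹ = [-3/5 4/5 -13; 4/5 3/5 4; 0 0 1]
M⁻¹ · (-8, 9)ᵀ = (-1, 3)ᵀ

p = (-1, 3)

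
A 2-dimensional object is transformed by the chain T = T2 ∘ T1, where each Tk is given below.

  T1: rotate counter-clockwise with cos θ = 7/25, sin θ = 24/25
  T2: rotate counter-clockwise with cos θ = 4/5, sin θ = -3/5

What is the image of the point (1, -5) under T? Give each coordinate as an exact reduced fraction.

T(p) = (19/5, -17/5)

T1 rotate counter-clockwise with cos θ = 7/25, sin θ = 24/25: (1, -5) → (127/25, -11/25)
T2 rotate counter-clockwise with cos θ = 4/5, sin θ = -3/5: (127/25, -11/25) → (19/5, -17/5)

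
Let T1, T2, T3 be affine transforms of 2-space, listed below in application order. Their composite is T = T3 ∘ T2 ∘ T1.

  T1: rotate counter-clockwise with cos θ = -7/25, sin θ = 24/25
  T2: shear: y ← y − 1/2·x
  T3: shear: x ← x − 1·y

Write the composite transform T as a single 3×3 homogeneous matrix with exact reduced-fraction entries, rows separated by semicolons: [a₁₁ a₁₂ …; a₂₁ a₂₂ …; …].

T = [-69/50 -29/25 0; 11/10 1/5 0; 0 0 1]

T1 = [-7/25 -24/25 0; 24/25 -7/25 0; 0 0 1]
T2·T1 = [-7/25 -24/25 0; 11/10 1/5 0; 0 0 1]
T3·…·T1 = [-69/50 -29/25 0; 11/10 1/5 0; 0 0 1]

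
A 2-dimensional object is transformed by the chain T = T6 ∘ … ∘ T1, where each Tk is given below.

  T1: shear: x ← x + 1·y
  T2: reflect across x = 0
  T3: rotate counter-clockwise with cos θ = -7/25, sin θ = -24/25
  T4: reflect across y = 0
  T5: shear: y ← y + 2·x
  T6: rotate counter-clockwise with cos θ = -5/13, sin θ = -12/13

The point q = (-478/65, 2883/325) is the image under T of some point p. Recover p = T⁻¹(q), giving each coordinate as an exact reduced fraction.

T1 = [1 1 0; 0 1 0; 0 0 1]
T2·T1 = [-1 -1 0; 0 1 0; 0 0 1]
T3·…·T1 = [7/25 31/25 0; 24/25 17/25 0; 0 0 1]
T4·…·T1 = [7/25 31/25 0; -24/25 -17/25 0; 0 0 1]
T5·…·T1 = [7/25 31/25 0; -2/5 9/5 0; 0 0 1]
T6·…·T1 = [-31/65 77/65 0; -34/325 -597/325 0; 0 0 1]
det M = 1; M⁻¹ = [-597/325 -77/65 0; 34/325 -31/65 0; 0 0 1]
M⁻¹ · (-478/65, 2883/325)ᵀ = (3, -5)ᵀ

p = (3, -5)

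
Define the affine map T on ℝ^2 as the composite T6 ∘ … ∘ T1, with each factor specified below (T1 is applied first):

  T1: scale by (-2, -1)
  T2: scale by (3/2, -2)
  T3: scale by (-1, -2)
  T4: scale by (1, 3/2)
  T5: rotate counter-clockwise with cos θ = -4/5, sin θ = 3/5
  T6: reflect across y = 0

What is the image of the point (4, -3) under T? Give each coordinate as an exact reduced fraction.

T(p) = (-102/5, 36/5)

T1 scale by (-2, -1): (4, -3) → (-8, 3)
T2 scale by (3/2, -2): (-8, 3) → (-12, -6)
T3 scale by (-1, -2): (-12, -6) → (12, 12)
T4 scale by (1, 3/2): (12, 12) → (12, 18)
T5 rotate counter-clockwise with cos θ = -4/5, sin θ = 3/5: (12, 18) → (-102/5, -36/5)
T6 reflect across y = 0: (-102/5, -36/5) → (-102/5, 36/5)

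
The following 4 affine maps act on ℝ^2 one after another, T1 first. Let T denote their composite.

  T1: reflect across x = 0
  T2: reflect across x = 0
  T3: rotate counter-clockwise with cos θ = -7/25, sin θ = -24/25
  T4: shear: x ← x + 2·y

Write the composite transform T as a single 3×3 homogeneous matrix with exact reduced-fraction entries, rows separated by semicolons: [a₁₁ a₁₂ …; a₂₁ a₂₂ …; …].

T1 = [-1 0 0; 0 1 0; 0 0 1]
T2·T1 = [1 0 0; 0 1 0; 0 0 1]
T3·…·T1 = [-7/25 24/25 0; -24/25 -7/25 0; 0 0 1]
T4·…·T1 = [-11/5 2/5 0; -24/25 -7/25 0; 0 0 1]

T = [-11/5 2/5 0; -24/25 -7/25 0; 0 0 1]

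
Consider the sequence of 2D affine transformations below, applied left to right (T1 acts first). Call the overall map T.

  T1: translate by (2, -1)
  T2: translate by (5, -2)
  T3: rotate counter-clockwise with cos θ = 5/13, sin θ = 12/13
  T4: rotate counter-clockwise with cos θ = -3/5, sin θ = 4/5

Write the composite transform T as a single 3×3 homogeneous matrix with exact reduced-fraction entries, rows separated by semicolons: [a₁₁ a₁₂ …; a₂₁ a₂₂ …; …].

T = [-63/65 16/65 -489/65; -16/65 -63/65 77/65; 0 0 1]

T1 = [1 0 2; 0 1 -1; 0 0 1]
T2·T1 = [1 0 7; 0 1 -3; 0 0 1]
T3·…·T1 = [5/13 -12/13 71/13; 12/13 5/13 69/13; 0 0 1]
T4·…·T1 = [-63/65 16/65 -489/65; -16/65 -63/65 77/65; 0 0 1]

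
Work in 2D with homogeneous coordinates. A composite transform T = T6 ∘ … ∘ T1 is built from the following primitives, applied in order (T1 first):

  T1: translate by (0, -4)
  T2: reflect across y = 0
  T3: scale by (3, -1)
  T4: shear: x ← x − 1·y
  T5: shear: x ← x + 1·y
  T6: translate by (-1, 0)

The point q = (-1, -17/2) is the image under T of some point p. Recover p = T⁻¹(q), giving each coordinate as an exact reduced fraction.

p = (0, -9/2)

T1 = [1 0 0; 0 1 -4; 0 0 1]
T2·T1 = [1 0 0; 0 -1 4; 0 0 1]
T3·…·T1 = [3 0 0; 0 1 -4; 0 0 1]
T4·…·T1 = [3 -1 4; 0 1 -4; 0 0 1]
T5·…·T1 = [3 0 0; 0 1 -4; 0 0 1]
T6·…·T1 = [3 0 -1; 0 1 -4; 0 0 1]
det M = 3; M⁻¹ = [1/3 0 1/3; 0 1 4; 0 0 1]
M⁻¹ · (-1, -17/2)ᵀ = (0, -9/2)ᵀ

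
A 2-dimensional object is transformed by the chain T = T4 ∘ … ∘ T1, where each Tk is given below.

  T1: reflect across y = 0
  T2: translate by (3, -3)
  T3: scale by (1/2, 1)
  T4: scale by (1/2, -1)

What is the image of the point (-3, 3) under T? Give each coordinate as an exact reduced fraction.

T(p) = (0, 6)

T1 reflect across y = 0: (-3, 3) → (-3, -3)
T2 translate by (3, -3): (-3, -3) → (0, -6)
T3 scale by (1/2, 1): (0, -6) → (0, -6)
T4 scale by (1/2, -1): (0, -6) → (0, 6)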